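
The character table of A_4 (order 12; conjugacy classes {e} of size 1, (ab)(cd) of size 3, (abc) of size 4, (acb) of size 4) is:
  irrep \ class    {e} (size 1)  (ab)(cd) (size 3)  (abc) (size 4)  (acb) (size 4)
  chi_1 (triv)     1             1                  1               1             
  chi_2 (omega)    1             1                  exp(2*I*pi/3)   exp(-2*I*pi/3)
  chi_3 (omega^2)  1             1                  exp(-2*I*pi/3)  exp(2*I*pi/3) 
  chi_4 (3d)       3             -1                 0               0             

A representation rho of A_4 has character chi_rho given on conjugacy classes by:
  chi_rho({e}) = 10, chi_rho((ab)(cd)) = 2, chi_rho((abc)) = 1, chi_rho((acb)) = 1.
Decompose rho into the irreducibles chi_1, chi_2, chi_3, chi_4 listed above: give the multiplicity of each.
Multiplicities: chi_1: 2, chi_2: 1, chi_3: 1, chi_4: 2.

Proof sketch: Use <chi_rho, chi> = (1/|G|) sum_C |C| * chi_rho(C) * conj(chi(C)) with |G| = 12 for each irreducible chi in the table:
  <chi_rho, chi_1> = (1/12)[1*(10)*conj(1) + 3*(2)*conj(1) + 4*(1)*conj(1) + 4*(1)*conj(1)]
      = (1/12)[(10) + (6) + (4) + (4)] = 24/12 = 2
  <chi_rho, chi_2> = (1/12)[1*(10)*conj(1) + 3*(2)*conj(1) + 4*(1)*conj(exp(2*I*pi/3)) + 4*(1)*conj(exp(-2*I*pi/3))]
      = (1/12)[(10) + (6) + (4 + 8*exp(-2*I*pi/3) + 4*exp(2*I*pi/3)) + (4 + 4*exp(-2*I*pi/3) + 8*exp(2*I*pi/3))] = 12/12 = 1
  <chi_rho, chi_3> = (1/12)[1*(10)*conj(1) + 3*(2)*conj(1) + 4*(1)*conj(exp(-2*I*pi/3)) + 4*(1)*conj(exp(2*I*pi/3))]
      = (1/12)[(10) + (6) + (4 + 4*exp(-2*I*pi/3) + 8*exp(2*I*pi/3)) + (4 + 8*exp(-2*I*pi/3) + 4*exp(2*I*pi/3))] = 12/12 = 1
  <chi_rho, chi_4> = (1/12)[1*(10)*conj(3) + 3*(2)*conj(-1) + 4*(1)*conj(0) + 4*(1)*conj(0)]
      = (1/12)[(30) + (-6) + (0) + (0)] = 24/12 = 2
(Exp terms are combined using exp(i*s)*conj(exp(i*t)) = exp(i*(s-t)), and sums of them are collapsed using the identity that for every m > 1 the m distinct m-th roots of unity sum to 0, e.g. 1 + exp(2*I*pi/3) + exp(-2*I*pi/3) = 0.)
Dimension check: dim(rho) = sum (mult * dim) = 2*1 + 1*1 + 1*1 + 2*3 = 10 = chi_rho(e) = 10.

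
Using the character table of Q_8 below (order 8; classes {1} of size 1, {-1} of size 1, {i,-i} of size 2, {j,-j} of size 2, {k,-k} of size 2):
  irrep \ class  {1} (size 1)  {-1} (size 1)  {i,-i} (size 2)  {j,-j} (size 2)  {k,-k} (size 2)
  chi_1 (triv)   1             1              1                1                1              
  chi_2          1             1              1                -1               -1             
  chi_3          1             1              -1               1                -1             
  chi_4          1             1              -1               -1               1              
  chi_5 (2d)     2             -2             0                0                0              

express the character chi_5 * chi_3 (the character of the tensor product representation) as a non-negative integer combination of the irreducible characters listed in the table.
chi_5 tensor chi_3 = chi_5 (all other irreducibles have multiplicity 0).

Explanation: The character of a tensor product is the pointwise product (chi_5 * chi_3)(C) = chi_5(C) * chi_3(C):
  {1}: (2)*(1), {-1}: (-2)*(1), {i,-i}: (0)*(-1), {j,-j}: (0)*(1), {k,-k}: (0)*(-1)
so (chi_5 * chi_3) takes values
  {1} -> 2, {-1} -> -2, {i,-i} -> 0, {j,-j} -> 0, {k,-k} -> 0.
Now take the inner product of this character with each irreducible chi from the table, <chi_5*chi_3, chi> = (1/8) sum_C |C| (chi_5*chi_3)(C) conj(chi(C)):
  <chi_5*chi_3, chi_1> = (1/8)[1*(2)*conj(1) + 1*(-2)*conj(1) + 2*(0)*conj(1) + 2*(0)*conj(1) + 2*(0)*conj(1)]
      = (1/8)[(2) + (-2) + (0) + (0) + (0)] = 0/8 = 0
  <chi_5*chi_3, chi_2> = (1/8)[1*(2)*conj(1) + 1*(-2)*conj(1) + 2*(0)*conj(1) + 2*(0)*conj(-1) + 2*(0)*conj(-1)]
      = (1/8)[(2) + (-2) + (0) + (0) + (0)] = 0/8 = 0
  <chi_5*chi_3, chi_3> = (1/8)[1*(2)*conj(1) + 1*(-2)*conj(1) + 2*(0)*conj(-1) + 2*(0)*conj(1) + 2*(0)*conj(-1)]
      = (1/8)[(2) + (-2) + (0) + (0) + (0)] = 0/8 = 0
  <chi_5*chi_3, chi_4> = (1/8)[1*(2)*conj(1) + 1*(-2)*conj(1) + 2*(0)*conj(-1) + 2*(0)*conj(-1) + 2*(0)*conj(1)]
      = (1/8)[(2) + (-2) + (0) + (0) + (0)] = 0/8 = 0
  <chi_5*chi_3, chi_5> = (1/8)[1*(2)*conj(2) + 1*(-2)*conj(-2) + 2*(0)*conj(0) + 2*(0)*conj(0) + 2*(0)*conj(0)]
      = (1/8)[(4) + (4) + (0) + (0) + (0)] = 8/8 = 1
Hence the multiplicities are chi_5: 1. Dimension check: dim(chi_5)*dim(chi_3) = 2*1 = 2 and sum (mult * dim) = 1*2 = 2.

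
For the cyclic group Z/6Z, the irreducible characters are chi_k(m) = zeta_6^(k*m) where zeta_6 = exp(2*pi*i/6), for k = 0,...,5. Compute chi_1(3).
chi_1(3) = zeta_6^3 = -1

Derivation: chi_1(3) = zeta_6^(1*3) = zeta_6^3. Since zeta_6^6 = 1, this equals zeta_6^3 = exp(2*pi*i*3/6) = -1.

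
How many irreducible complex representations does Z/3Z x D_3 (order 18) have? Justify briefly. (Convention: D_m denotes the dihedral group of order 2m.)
9

Justification: The number of irreducible complex representations of a finite group equals its number of conjugacy classes. For a direct product, #classes(G x H) = #classes(G) * #classes(H). Z/3Z has 3 classes (abelian), D_3 has 3 classes, so 3 * 3 = 9, so Z/3Z x D_3 (order 18) has exactly 9 irreducible complex representations.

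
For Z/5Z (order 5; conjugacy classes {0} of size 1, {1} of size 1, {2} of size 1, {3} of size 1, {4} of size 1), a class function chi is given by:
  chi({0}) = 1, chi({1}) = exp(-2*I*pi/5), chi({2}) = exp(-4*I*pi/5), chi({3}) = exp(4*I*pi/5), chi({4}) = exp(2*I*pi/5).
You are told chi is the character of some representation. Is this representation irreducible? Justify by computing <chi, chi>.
Irreducible: <chi, chi> = 1.

Reasoning: <chi, chi> = (1/|G|) sum_C |C| * |chi(C)|^2 = (1/5)[1*|1|^2 + 1*|exp(-2*I*pi/5)|^2 + 1*|exp(-4*I*pi/5)|^2 + 1*|exp(4*I*pi/5)|^2 + 1*|exp(2*I*pi/5)|^2]
  = (1/5)[(1) + (1) + (1) + (1) + (1)] = 5/5 = 1.
(Exp terms are combined using exp(i*s)*conj(exp(i*t)) = exp(i*(s-t)), and sums of them are collapsed using the identity that for every m > 1 the m distinct m-th roots of unity sum to 0, e.g. 1 + exp(2*I*pi/3) + exp(-2*I*pi/3) = 0.)
A character is irreducible iff <chi, chi> = 1, so this representation is irreducible.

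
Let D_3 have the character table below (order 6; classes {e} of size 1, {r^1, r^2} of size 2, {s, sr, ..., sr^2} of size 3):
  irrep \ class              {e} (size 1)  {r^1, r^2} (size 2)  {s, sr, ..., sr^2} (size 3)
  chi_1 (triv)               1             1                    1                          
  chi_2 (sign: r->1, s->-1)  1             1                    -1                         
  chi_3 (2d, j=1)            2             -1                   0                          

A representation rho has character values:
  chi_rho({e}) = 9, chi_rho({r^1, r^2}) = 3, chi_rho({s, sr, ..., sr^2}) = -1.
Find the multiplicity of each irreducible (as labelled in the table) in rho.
Multiplicities: chi_1: 2, chi_2: 3, chi_3: 2.

Justification: Use <chi_rho, chi> = (1/|G|) sum_C |C| * chi_rho(C) * conj(chi(C)) with |G| = 6 for each irreducible chi in the table:
  <chi_rho, chi_1> = (1/6)[1*(9)*conj(1) + 2*(3)*conj(1) + 3*(-1)*conj(1)]
      = (1/6)[(9) + (6) + (-3)] = 12/6 = 2
  <chi_rho, chi_2> = (1/6)[1*(9)*conj(1) + 2*(3)*conj(1) + 3*(-1)*conj(-1)]
      = (1/6)[(9) + (6) + (3)] = 18/6 = 3
  <chi_rho, chi_3> = (1/6)[1*(9)*conj(2) + 2*(3)*conj(-1) + 3*(-1)*conj(0)]
      = (1/6)[(18) + (-6) + (0)] = 12/6 = 2
Dimension check: dim(rho) = sum (mult * dim) = 2*1 + 3*1 + 2*2 = 9 = chi_rho(e) = 9.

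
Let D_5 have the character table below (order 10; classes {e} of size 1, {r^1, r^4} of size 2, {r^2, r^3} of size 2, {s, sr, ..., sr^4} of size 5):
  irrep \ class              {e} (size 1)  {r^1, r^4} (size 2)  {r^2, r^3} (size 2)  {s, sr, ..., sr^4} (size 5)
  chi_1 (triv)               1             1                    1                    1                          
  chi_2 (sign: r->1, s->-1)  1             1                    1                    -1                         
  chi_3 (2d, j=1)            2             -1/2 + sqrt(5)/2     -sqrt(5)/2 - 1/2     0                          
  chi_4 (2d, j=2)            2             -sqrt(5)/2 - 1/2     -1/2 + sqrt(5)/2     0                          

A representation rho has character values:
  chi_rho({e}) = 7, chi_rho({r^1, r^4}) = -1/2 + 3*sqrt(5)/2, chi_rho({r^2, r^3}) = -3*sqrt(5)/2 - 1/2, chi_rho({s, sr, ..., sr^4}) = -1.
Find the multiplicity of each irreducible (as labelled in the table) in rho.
Multiplicities: chi_1: 0, chi_2: 1, chi_3: 3, chi_4: 0.

Justification: Use <chi_rho, chi> = (1/|G|) sum_C |C| * chi_rho(C) * conj(chi(C)) with |G| = 10 for each irreducible chi in the table:
  <chi_rho, chi_1> = (1/10)[1*(7)*conj(1) + 2*(-1/2 + 3*sqrt(5)/2)*conj(1) + 2*(-3*sqrt(5)/2 - 1/2)*conj(1) + 5*(-1)*conj(1)]
      = (1/10)[(7) + (-1 + 3*sqrt(5)) + (-3*sqrt(5) - 1) + (-5)] = 0/10 = 0
  <chi_rho, chi_2> = (1/10)[1*(7)*conj(1) + 2*(-1/2 + 3*sqrt(5)/2)*conj(1) + 2*(-3*sqrt(5)/2 - 1/2)*conj(1) + 5*(-1)*conj(-1)]
      = (1/10)[(7) + (-1 + 3*sqrt(5)) + (-3*sqrt(5) - 1) + (5)] = 10/10 = 1
  <chi_rho, chi_3> = (1/10)[1*(7)*conj(2) + 2*(-1/2 + 3*sqrt(5)/2)*conj(-1/2 + sqrt(5)/2) + 2*(-3*sqrt(5)/2 - 1/2)*conj(-sqrt(5)/2 - 1/2) + 5*(-1)*conj(0)]
      = (1/10)[(14) + (8 - 2*sqrt(5)) + (2*sqrt(5) + 8) + (0)] = 30/10 = 3
  <chi_rho, chi_4> = (1/10)[1*(7)*conj(2) + 2*(-1/2 + 3*sqrt(5)/2)*conj(-sqrt(5)/2 - 1/2) + 2*(-3*sqrt(5)/2 - 1/2)*conj(-1/2 + sqrt(5)/2) + 5*(-1)*conj(0)]
      = (1/10)[(14) + (-7 - sqrt(5)) + (-7 + sqrt(5)) + (0)] = 0/10 = 0
Dimension check: dim(rho) = sum (mult * dim) = 0*1 + 1*1 + 3*2 + 0*2 = 7 = chi_rho(e) = 7.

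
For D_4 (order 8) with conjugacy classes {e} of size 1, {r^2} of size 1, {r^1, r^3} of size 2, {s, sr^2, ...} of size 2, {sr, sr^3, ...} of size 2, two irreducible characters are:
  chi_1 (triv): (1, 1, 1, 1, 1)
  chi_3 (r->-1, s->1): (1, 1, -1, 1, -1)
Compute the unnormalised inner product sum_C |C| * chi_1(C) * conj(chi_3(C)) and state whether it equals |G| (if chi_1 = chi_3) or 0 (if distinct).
Sum = 0; so <chi_1, chi_3> = 0 (distinct irreducibles are orthogonal).

Working: Compute term by term over conjugacy classes (|C| * chi_1(C) * conj(chi_3(C))):
  1*(1)*conj(1) + 1*(1)*conj(1) + 2*(1)*conj(-1) + 2*(1)*conj(1) + 2*(1)*conj(-1)
  = (1) + (1) + (-2) + (2) + (-2)
  = 0.
Dividing by |G| = 8 gives 0/8 = 0, matching the row-orthogonality relation <chi_1, chi_3> = [chi_1 = chi_3].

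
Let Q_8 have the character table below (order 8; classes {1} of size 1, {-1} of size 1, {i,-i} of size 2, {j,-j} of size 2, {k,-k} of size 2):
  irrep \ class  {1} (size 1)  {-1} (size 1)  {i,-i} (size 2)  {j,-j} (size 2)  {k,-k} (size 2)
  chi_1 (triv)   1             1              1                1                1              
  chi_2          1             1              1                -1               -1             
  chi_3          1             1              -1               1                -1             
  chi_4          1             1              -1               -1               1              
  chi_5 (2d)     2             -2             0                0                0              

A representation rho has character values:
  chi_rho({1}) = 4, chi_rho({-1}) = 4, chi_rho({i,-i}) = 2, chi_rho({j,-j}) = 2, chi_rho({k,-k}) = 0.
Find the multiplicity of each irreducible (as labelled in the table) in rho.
Multiplicities: chi_1: 2, chi_2: 1, chi_3: 1, chi_4: 0, chi_5: 0.

Argument: Use <chi_rho, chi> = (1/|G|) sum_C |C| * chi_rho(C) * conj(chi(C)) with |G| = 8 for each irreducible chi in the table:
  <chi_rho, chi_1> = (1/8)[1*(4)*conj(1) + 1*(4)*conj(1) + 2*(2)*conj(1) + 2*(2)*conj(1) + 2*(0)*conj(1)]
      = (1/8)[(4) + (4) + (4) + (4) + (0)] = 16/8 = 2
  <chi_rho, chi_2> = (1/8)[1*(4)*conj(1) + 1*(4)*conj(1) + 2*(2)*conj(1) + 2*(2)*conj(-1) + 2*(0)*conj(-1)]
      = (1/8)[(4) + (4) + (4) + (-4) + (0)] = 8/8 = 1
  <chi_rho, chi_3> = (1/8)[1*(4)*conj(1) + 1*(4)*conj(1) + 2*(2)*conj(-1) + 2*(2)*conj(1) + 2*(0)*conj(-1)]
      = (1/8)[(4) + (4) + (-4) + (4) + (0)] = 8/8 = 1
  <chi_rho, chi_4> = (1/8)[1*(4)*conj(1) + 1*(4)*conj(1) + 2*(2)*conj(-1) + 2*(2)*conj(-1) + 2*(0)*conj(1)]
      = (1/8)[(4) + (4) + (-4) + (-4) + (0)] = 0/8 = 0
  <chi_rho, chi_5> = (1/8)[1*(4)*conj(2) + 1*(4)*conj(-2) + 2*(2)*conj(0) + 2*(2)*conj(0) + 2*(0)*conj(0)]
      = (1/8)[(8) + (-8) + (0) + (0) + (0)] = 0/8 = 0
Dimension check: dim(rho) = sum (mult * dim) = 2*1 + 1*1 + 1*1 + 0*1 + 0*2 = 4 = chi_rho(e) = 4.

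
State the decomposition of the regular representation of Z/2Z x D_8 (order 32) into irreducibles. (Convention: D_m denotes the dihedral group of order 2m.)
Each irreducible V_i of dimension d_i appears with multiplicity d_i, i.e. rho_reg = (direct sum over all irreducibles V_i) d_i V_i. The irreducible dimensions for Z/2Z x D_8 are 1, 1, 1, 1, 1, 1, 1, 1, 2, 2, 2, 2, 2, 2: 8 irreducibles of dimension 1, each with multiplicity 1; 6 irreducibles of dimension 2, each with multiplicity 2. Total dimension 8*1*1 + 6*2*2 = 32 = |G|.

Explanation: General theorem: in the regular representation of a finite group G, each irreducible appears with multiplicity equal to its dimension. Check: dim(rho_reg) = sum d_i^2 = 1 + 1 + 1 + 1 + 1 + 1 + 1 + 1 + 4 + 4 + 4 + 4 + 4 + 4 = 32 = |G|.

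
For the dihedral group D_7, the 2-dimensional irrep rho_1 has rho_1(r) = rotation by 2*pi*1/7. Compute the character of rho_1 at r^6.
chi_{rho_1}(r^6) = 2*cos(2*pi*1*6/7) = 2*cos(2*pi/7)

Why: rho_1(r^6) is rotation by angle 2*pi*1*6/7, whose trace is 2*cos(2*pi*1*6/7) = 2*cos(2*pi/7).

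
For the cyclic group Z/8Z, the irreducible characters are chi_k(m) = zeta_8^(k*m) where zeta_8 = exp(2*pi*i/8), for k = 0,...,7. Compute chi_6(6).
chi_6(6) = zeta_8^36 = -1

Reasoning: chi_6(6) = zeta_8^(6*6) = zeta_8^36. Since zeta_8^8 = 1, this equals zeta_8^4 = exp(2*pi*i*4/8) = -1.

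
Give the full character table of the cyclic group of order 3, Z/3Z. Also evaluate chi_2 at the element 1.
Character table of Z/3Z (irreps indexed chi_0,...,chi_2 with chi_k(m) = zeta_3^(k*m), zeta_3 = exp(2*pi*i/3)):
  irrep \ class  {0} (size 1)  {1} (size 1)    {2} (size 1)  
  chi_0          1             1               1             
  chi_1          1             exp(2*I*pi/3)   exp(-2*I*pi/3)
  chi_2          1             exp(-2*I*pi/3)  exp(2*I*pi/3) 

Spot check: chi_2(1) = zeta_3^(2*1) = zeta_3^2 = exp(-2*I*pi/3).

Proof sketch: Z/3Z is abelian, so all 3 irreducible complex representations are 1-dimensional. They are given by chi_k(m) = zeta_3^(k*m) for k = 0,...,2. Row orthogonality: sum_m chi_k(m) conj(chi_l(m)) = 3 * [k = l].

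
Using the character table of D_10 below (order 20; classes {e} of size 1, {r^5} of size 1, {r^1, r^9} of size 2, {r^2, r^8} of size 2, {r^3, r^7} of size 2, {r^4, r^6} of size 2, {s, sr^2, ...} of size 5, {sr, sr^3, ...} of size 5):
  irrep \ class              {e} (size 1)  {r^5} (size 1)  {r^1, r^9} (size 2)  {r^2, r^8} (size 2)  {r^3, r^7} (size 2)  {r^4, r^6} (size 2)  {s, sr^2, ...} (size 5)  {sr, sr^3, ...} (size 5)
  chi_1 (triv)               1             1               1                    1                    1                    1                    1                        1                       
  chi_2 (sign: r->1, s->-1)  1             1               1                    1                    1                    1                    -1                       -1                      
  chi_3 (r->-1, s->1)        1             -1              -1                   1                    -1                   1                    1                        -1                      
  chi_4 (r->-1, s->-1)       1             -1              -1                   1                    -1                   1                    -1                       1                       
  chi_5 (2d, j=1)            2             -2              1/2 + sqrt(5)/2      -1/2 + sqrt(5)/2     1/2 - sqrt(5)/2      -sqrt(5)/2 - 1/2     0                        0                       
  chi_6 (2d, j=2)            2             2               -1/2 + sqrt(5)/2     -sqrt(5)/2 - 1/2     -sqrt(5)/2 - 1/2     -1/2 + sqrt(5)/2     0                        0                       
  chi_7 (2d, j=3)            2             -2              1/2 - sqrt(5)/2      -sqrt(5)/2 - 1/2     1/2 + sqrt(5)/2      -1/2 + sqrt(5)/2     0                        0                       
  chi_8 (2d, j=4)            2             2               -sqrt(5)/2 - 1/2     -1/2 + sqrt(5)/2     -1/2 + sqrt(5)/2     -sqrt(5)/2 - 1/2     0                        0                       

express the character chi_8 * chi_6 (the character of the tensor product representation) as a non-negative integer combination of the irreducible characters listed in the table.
chi_8 tensor chi_6 = chi_6 + chi_8 (all other irreducibles have multiplicity 0).

Solution. The character of a tensor product is the pointwise product (chi_8 * chi_6)(C) = chi_8(C) * chi_6(C):
  {e}: (2)*(2), {r^5}: (2)*(2), {r^1, r^9}: (-sqrt(5)/2 - 1/2)*(-1/2 + sqrt(5)/2), {r^2, r^8}: (-1/2 + sqrt(5)/2)*(-sqrt(5)/2 - 1/2), {r^3, r^7}: (-1/2 + sqrt(5)/2)*(-sqrt(5)/2 - 1/2), {r^4, r^6}: (-sqrt(5)/2 - 1/2)*(-1/2 + sqrt(5)/2), {s, sr^2, ...}: (0)*(0), {sr, sr^3, ...}: (0)*(0)
so (chi_8 * chi_6) takes values
  {e} -> 4, {r^5} -> 4, {r^1, r^9} -> -1, {r^2, r^8} -> -1, {r^3, r^7} -> -1, {r^4, r^6} -> -1, {s, sr^2, ...} -> 0, {sr, sr^3, ...} -> 0.
Now take the inner product of this character with each irreducible chi from the table, <chi_8*chi_6, chi> = (1/20) sum_C |C| (chi_8*chi_6)(C) conj(chi(C)):
  <chi_8*chi_6, chi_1> = (1/20)[1*(4)*conj(1) + 1*(4)*conj(1) + 2*(-1)*conj(1) + 2*(-1)*conj(1) + 2*(-1)*conj(1) + 2*(-1)*conj(1) + 5*(0)*conj(1) + 5*(0)*conj(1)]
      = (1/20)[(4) + (4) + (-2) + (-2) + (-2) + (-2) + (0) + (0)] = 0/20 = 0
  <chi_8*chi_6, chi_2> = (1/20)[1*(4)*conj(1) + 1*(4)*conj(1) + 2*(-1)*conj(1) + 2*(-1)*conj(1) + 2*(-1)*conj(1) + 2*(-1)*conj(1) + 5*(0)*conj(-1) + 5*(0)*conj(-1)]
      = (1/20)[(4) + (4) + (-2) + (-2) + (-2) + (-2) + (0) + (0)] = 0/20 = 0
  <chi_8*chi_6, chi_3> = (1/20)[1*(4)*conj(1) + 1*(4)*conj(-1) + 2*(-1)*conj(-1) + 2*(-1)*conj(1) + 2*(-1)*conj(-1) + 2*(-1)*conj(1) + 5*(0)*conj(1) + 5*(0)*conj(-1)]
      = (1/20)[(4) + (-4) + (2) + (-2) + (2) + (-2) + (0) + (0)] = 0/20 = 0
  <chi_8*chi_6, chi_4> = (1/20)[1*(4)*conj(1) + 1*(4)*conj(-1) + 2*(-1)*conj(-1) + 2*(-1)*conj(1) + 2*(-1)*conj(-1) + 2*(-1)*conj(1) + 5*(0)*conj(-1) + 5*(0)*conj(1)]
      = (1/20)[(4) + (-4) + (2) + (-2) + (2) + (-2) + (0) + (0)] = 0/20 = 0
  <chi_8*chi_6, chi_5> = (1/20)[1*(4)*conj(2) + 1*(4)*conj(-2) + 2*(-1)*conj(1/2 + sqrt(5)/2) + 2*(-1)*conj(-1/2 + sqrt(5)/2) + 2*(-1)*conj(1/2 - sqrt(5)/2) + 2*(-1)*conj(-sqrt(5)/2 - 1/2) + 5*(0)*conj(0) + 5*(0)*conj(0)]
      = (1/20)[(8) + (-8) + (-sqrt(5) - 1) + (1 - sqrt(5)) + (-1 + sqrt(5)) + (1 + sqrt(5)) + (0) + (0)] = 0/20 = 0
  <chi_8*chi_6, chi_6> = (1/20)[1*(4)*conj(2) + 1*(4)*conj(2) + 2*(-1)*conj(-1/2 + sqrt(5)/2) + 2*(-1)*conj(-sqrt(5)/2 - 1/2) + 2*(-1)*conj(-sqrt(5)/2 - 1/2) + 2*(-1)*conj(-1/2 + sqrt(5)/2) + 5*(0)*conj(0) + 5*(0)*conj(0)]
      = (1/20)[(8) + (8) + (1 - sqrt(5)) + (1 + sqrt(5)) + (1 + sqrt(5)) + (1 - sqrt(5)) + (0) + (0)] = 20/20 = 1
  <chi_8*chi_6, chi_7> = (1/20)[1*(4)*conj(2) + 1*(4)*conj(-2) + 2*(-1)*conj(1/2 - sqrt(5)/2) + 2*(-1)*conj(-sqrt(5)/2 - 1/2) + 2*(-1)*conj(1/2 + sqrt(5)/2) + 2*(-1)*conj(-1/2 + sqrt(5)/2) + 5*(0)*conj(0) + 5*(0)*conj(0)]
      = (1/20)[(8) + (-8) + (-1 + sqrt(5)) + (1 + sqrt(5)) + (-sqrt(5) - 1) + (1 - sqrt(5)) + (0) + (0)] = 0/20 = 0
  <chi_8*chi_6, chi_8> = (1/20)[1*(4)*conj(2) + 1*(4)*conj(2) + 2*(-1)*conj(-sqrt(5)/2 - 1/2) + 2*(-1)*conj(-1/2 + sqrt(5)/2) + 2*(-1)*conj(-1/2 + sqrt(5)/2) + 2*(-1)*conj(-sqrt(5)/2 - 1/2) + 5*(0)*conj(0) + 5*(0)*conj(0)]
      = (1/20)[(8) + (8) + (1 + sqrt(5)) + (1 - sqrt(5)) + (1 - sqrt(5)) + (1 + sqrt(5)) + (0) + (0)] = 20/20 = 1
Hence the multiplicities are chi_6: 1, chi_8: 1. Dimension check: dim(chi_8)*dim(chi_6) = 2*2 = 4 and sum (mult * dim) = 1*2 + 1*2 = 4.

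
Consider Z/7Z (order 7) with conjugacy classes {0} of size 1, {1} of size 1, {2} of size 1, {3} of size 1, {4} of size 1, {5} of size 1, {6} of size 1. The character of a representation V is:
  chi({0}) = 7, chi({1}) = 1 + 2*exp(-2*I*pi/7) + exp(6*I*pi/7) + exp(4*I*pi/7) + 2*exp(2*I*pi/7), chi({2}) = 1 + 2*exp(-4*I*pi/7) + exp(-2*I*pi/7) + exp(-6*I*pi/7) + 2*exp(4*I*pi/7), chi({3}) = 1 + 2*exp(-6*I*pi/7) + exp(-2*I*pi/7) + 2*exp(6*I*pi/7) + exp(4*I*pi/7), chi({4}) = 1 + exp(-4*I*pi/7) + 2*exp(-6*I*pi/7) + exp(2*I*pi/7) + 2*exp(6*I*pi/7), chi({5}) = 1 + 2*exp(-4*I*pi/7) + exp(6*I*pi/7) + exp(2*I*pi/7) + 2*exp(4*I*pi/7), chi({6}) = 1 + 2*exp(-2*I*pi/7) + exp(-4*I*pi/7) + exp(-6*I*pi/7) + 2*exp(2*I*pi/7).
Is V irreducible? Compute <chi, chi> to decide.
Not irreducible (reducible): <chi, chi> = 11 > 1.

Proof sketch: <chi, chi> = (1/|G|) sum_C |C| * |chi(C)|^2 = (1/7)[1*|7|^2 + 1*|1 + 2*exp(-2*I*pi/7) + exp(6*I*pi/7) + exp(4*I*pi/7) + 2*exp(2*I*pi/7)|^2 + 1*|1 + 2*exp(-4*I*pi/7) + exp(-2*I*pi/7) + exp(-6*I*pi/7) + 2*exp(4*I*pi/7)|^2 + 1*|1 + 2*exp(-6*I*pi/7) + exp(-2*I*pi/7) + 2*exp(6*I*pi/7) + exp(4*I*pi/7)|^2 + 1*|1 + exp(-4*I*pi/7) + 2*exp(-6*I*pi/7) + exp(2*I*pi/7) + 2*exp(6*I*pi/7)|^2 + 1*|1 + 2*exp(-4*I*pi/7) + exp(6*I*pi/7) + exp(2*I*pi/7) + 2*exp(4*I*pi/7)|^2 + 1*|1 + 2*exp(-2*I*pi/7) + exp(-4*I*pi/7) + exp(-6*I*pi/7) + 2*exp(2*I*pi/7)|^2]
  = (1/7)[(49) + (11 + 7*exp(-4*I*pi/7) + 7*exp(-2*I*pi/7) + 5*exp(-6*I*pi/7) + 5*exp(6*I*pi/7) + 7*exp(2*I*pi/7) + 7*exp(4*I*pi/7)) + (11 + 7*exp(-4*I*pi/7) + 5*exp(-2*I*pi/7) + 7*exp(-6*I*pi/7) + 7*exp(6*I*pi/7) + 5*exp(2*I*pi/7) + 7*exp(4*I*pi/7)) + (11 + 7*exp(-2*I*pi/7) + 5*exp(-4*I*pi/7) + 7*exp(-6*I*pi/7) + 7*exp(6*I*pi/7) + 5*exp(4*I*pi/7) + 7*exp(2*I*pi/7)) + (11 + 7*exp(-2*I*pi/7) + 5*exp(-4*I*pi/7) + 7*exp(-6*I*pi/7) + 7*exp(6*I*pi/7) + 5*exp(4*I*pi/7) + 7*exp(2*I*pi/7)) + (11 + 7*exp(-4*I*pi/7) + 5*exp(-2*I*pi/7) + 7*exp(-6*I*pi/7) + 7*exp(6*I*pi/7) + 5*exp(2*I*pi/7) + 7*exp(4*I*pi/7)) + (11 + 7*exp(-4*I*pi/7) + 7*exp(-2*I*pi/7) + 5*exp(-6*I*pi/7) + 5*exp(6*I*pi/7) + 7*exp(2*I*pi/7) + 7*exp(4*I*pi/7))] = 77/7 = 11.
(Exp terms are combined using exp(i*s)*conj(exp(i*t)) = exp(i*(s-t)), and sums of them are collapsed using the identity that for every m > 1 the m distinct m-th roots of unity sum to 0, e.g. 1 + exp(2*I*pi/3) + exp(-2*I*pi/3) = 0.)
A character is irreducible iff <chi, chi> = 1, so this representation is reducible.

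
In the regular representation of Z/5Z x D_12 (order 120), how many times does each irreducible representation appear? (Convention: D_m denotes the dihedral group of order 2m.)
Each irreducible V_i of dimension d_i appears with multiplicity d_i, i.e. rho_reg = (direct sum over all irreducibles V_i) d_i V_i. The irreducible dimensions for Z/5Z x D_12 are 1, 1, 1, 1, 1, 1, 1, 1, 1, 1, 1, 1, 1, 1, 1, 1, 1, 1, 1, 1, 2, 2, 2, 2, 2, 2, 2, 2, 2, 2, 2, 2, 2, 2, 2, 2, 2, 2, 2, 2, 2, 2, 2, 2, 2: 20 irreducibles of dimension 1, each with multiplicity 1; 25 irreducibles of dimension 2, each with multiplicity 2. Total dimension 20*1*1 + 25*2*2 = 120 = |G|.

Explanation: General theorem: in the regular representation of a finite group G, each irreducible appears with multiplicity equal to its dimension. Check: dim(rho_reg) = sum d_i^2 = 1 + 1 + 1 + 1 + 1 + 1 + 1 + 1 + 1 + 1 + 1 + 1 + 1 + 1 + 1 + 1 + 1 + 1 + 1 + 1 + 4 + 4 + 4 + 4 + 4 + 4 + 4 + 4 + 4 + 4 + 4 + 4 + 4 + 4 + 4 + 4 + 4 + 4 + 4 + 4 + 4 + 4 + 4 + 4 + 4 = 120 = |G|.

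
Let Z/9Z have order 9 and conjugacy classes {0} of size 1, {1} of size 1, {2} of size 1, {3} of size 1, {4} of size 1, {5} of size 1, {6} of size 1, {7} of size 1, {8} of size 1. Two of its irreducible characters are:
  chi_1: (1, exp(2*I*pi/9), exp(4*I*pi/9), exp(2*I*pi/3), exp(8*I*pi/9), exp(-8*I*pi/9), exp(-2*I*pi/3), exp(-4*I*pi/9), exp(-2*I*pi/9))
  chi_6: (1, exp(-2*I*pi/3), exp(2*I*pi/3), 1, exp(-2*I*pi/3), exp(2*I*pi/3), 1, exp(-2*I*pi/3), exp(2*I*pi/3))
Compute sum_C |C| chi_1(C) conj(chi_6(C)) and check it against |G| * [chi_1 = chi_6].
Sum = 0; so <chi_1, chi_6> = 0 (distinct irreducibles are orthogonal).

Proof sketch: Compute term by term over conjugacy classes (|C| * chi_1(C) * conj(chi_6(C))):
  1*(1)*conj(1) + 1*(exp(2*I*pi/9))*conj(exp(-2*I*pi/3)) + 1*(exp(4*I*pi/9))*conj(exp(2*I*pi/3)) + 1*(exp(2*I*pi/3))*conj(1) + 1*(exp(8*I*pi/9))*conj(exp(-2*I*pi/3)) + 1*(exp(-8*I*pi/9))*conj(exp(2*I*pi/3)) + 1*(exp(-2*I*pi/3))*conj(1) + 1*(exp(-4*I*pi/9))*conj(exp(-2*I*pi/3)) + 1*(exp(-2*I*pi/9))*conj(exp(2*I*pi/3))
  = (1) + (exp(8*I*pi/9)) + (exp(-2*I*pi/9)) + (exp(2*I*pi/3)) + (exp(-4*I*pi/9)) + (exp(4*I*pi/9)) + (exp(-2*I*pi/3)) + (exp(2*I*pi/9)) + (exp(-8*I*pi/9))
  = 0.
(Exp terms are combined using exp(i*s)*conj(exp(i*t)) = exp(i*(s-t)), and sums of them are collapsed using the identity that for every m > 1 the m distinct m-th roots of unity sum to 0, e.g. 1 + exp(2*I*pi/3) + exp(-2*I*pi/3) = 0.)
Dividing by |G| = 9 gives 0/9 = 0, matching the row-orthogonality relation <chi_1, chi_6> = [chi_1 = chi_6].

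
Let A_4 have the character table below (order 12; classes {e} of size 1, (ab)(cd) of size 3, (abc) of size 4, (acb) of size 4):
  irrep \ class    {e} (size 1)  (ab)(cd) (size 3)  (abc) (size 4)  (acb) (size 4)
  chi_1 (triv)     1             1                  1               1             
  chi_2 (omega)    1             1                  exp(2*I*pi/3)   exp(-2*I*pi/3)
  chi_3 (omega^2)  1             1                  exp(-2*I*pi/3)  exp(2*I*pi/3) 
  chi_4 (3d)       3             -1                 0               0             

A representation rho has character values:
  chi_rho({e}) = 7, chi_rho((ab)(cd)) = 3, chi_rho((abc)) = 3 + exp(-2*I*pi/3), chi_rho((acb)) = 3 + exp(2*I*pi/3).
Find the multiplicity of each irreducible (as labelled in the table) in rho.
Multiplicities: chi_1: 3, chi_2: 0, chi_3: 1, chi_4: 1.

Solution. Use <chi_rho, chi> = (1/|G|) sum_C |C| * chi_rho(C) * conj(chi(C)) with |G| = 12 for each irreducible chi in the table:
  <chi_rho, chi_1> = (1/12)[1*(7)*conj(1) + 3*(3)*conj(1) + 4*(3 + exp(-2*I*pi/3))*conj(1) + 4*(3 + exp(2*I*pi/3))*conj(1)]
      = (1/12)[(7) + (9) + (12 + 4*exp(-2*I*pi/3)) + (12 + 4*exp(2*I*pi/3))] = 36/12 = 3
  <chi_rho, chi_2> = (1/12)[1*(7)*conj(1) + 3*(3)*conj(1) + 4*(3 + exp(-2*I*pi/3))*conj(exp(2*I*pi/3)) + 4*(3 + exp(2*I*pi/3))*conj(exp(-2*I*pi/3))]
      = (1/12)[(7) + (9) + (12*exp(-2*I*pi/3) + 4*exp(2*I*pi/3)) + (4*exp(-2*I*pi/3) + 12*exp(2*I*pi/3))] = 0/12 = 0
  <chi_rho, chi_3> = (1/12)[1*(7)*conj(1) + 3*(3)*conj(1) + 4*(3 + exp(-2*I*pi/3))*conj(exp(-2*I*pi/3)) + 4*(3 + exp(2*I*pi/3))*conj(exp(2*I*pi/3))]
      = (1/12)[(7) + (9) + (4 + 12*exp(2*I*pi/3)) + (4 + 12*exp(-2*I*pi/3))] = 12/12 = 1
  <chi_rho, chi_4> = (1/12)[1*(7)*conj(3) + 3*(3)*conj(-1) + 4*(3 + exp(-2*I*pi/3))*conj(0) + 4*(3 + exp(2*I*pi/3))*conj(0)]
      = (1/12)[(21) + (-9) + (0) + (0)] = 12/12 = 1
(Exp terms are combined using exp(i*s)*conj(exp(i*t)) = exp(i*(s-t)), and sums of them are collapsed using the identity that for every m > 1 the m distinct m-th roots of unity sum to 0, e.g. 1 + exp(2*I*pi/3) + exp(-2*I*pi/3) = 0.)
Dimension check: dim(rho) = sum (mult * dim) = 3*1 + 0*1 + 1*1 + 1*3 = 7 = chi_rho(e) = 7.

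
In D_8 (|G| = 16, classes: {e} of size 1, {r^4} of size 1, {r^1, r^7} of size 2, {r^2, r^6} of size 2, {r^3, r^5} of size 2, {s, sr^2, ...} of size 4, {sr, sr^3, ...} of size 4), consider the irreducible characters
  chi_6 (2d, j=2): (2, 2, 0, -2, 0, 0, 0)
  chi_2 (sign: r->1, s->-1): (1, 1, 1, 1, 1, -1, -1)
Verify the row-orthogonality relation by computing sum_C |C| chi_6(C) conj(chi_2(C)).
Sum = 0; so <chi_6, chi_2> = 0 (distinct irreducibles are orthogonal).

Argument: Compute term by term over conjugacy classes (|C| * chi_6(C) * conj(chi_2(C))):
  1*(2)*conj(1) + 1*(2)*conj(1) + 2*(0)*conj(1) + 2*(-2)*conj(1) + 2*(0)*conj(1) + 4*(0)*conj(-1) + 4*(0)*conj(-1)
  = (2) + (2) + (0) + (-4) + (0) + (0) + (0)
  = 0.
Dividing by |G| = 16 gives 0/16 = 0, matching the row-orthogonality relation <chi_6, chi_2> = [chi_6 = chi_2].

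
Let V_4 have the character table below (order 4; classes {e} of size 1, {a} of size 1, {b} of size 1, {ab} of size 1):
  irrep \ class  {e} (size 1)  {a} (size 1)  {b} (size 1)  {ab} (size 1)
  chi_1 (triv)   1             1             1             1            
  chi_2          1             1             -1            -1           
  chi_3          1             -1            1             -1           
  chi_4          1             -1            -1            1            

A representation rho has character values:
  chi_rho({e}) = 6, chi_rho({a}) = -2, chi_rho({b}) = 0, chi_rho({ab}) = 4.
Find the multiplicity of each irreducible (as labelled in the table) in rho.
Multiplicities: chi_1: 2, chi_2: 0, chi_3: 1, chi_4: 3.

Derivation: Use <chi_rho, chi> = (1/|G|) sum_C |C| * chi_rho(C) * conj(chi(C)) with |G| = 4 for each irreducible chi in the table:
  <chi_rho, chi_1> = (1/4)[1*(6)*conj(1) + 1*(-2)*conj(1) + 1*(0)*conj(1) + 1*(4)*conj(1)]
      = (1/4)[(6) + (-2) + (0) + (4)] = 8/4 = 2
  <chi_rho, chi_2> = (1/4)[1*(6)*conj(1) + 1*(-2)*conj(1) + 1*(0)*conj(-1) + 1*(4)*conj(-1)]
      = (1/4)[(6) + (-2) + (0) + (-4)] = 0/4 = 0
  <chi_rho, chi_3> = (1/4)[1*(6)*conj(1) + 1*(-2)*conj(-1) + 1*(0)*conj(1) + 1*(4)*conj(-1)]
      = (1/4)[(6) + (2) + (0) + (-4)] = 4/4 = 1
  <chi_rho, chi_4> = (1/4)[1*(6)*conj(1) + 1*(-2)*conj(-1) + 1*(0)*conj(-1) + 1*(4)*conj(1)]
      = (1/4)[(6) + (2) + (0) + (4)] = 12/4 = 3
Dimension check: dim(rho) = sum (mult * dim) = 2*1 + 0*1 + 1*1 + 3*1 = 6 = chi_rho(e) = 6.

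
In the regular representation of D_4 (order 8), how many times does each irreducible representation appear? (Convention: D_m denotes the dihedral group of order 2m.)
Each irreducible V_i of dimension d_i appears with multiplicity d_i, i.e. rho_reg = (direct sum over all irreducibles V_i) d_i V_i. The irreducible dimensions for D_4 are 1, 1, 1, 1, 2: 4 irreducibles of dimension 1, each with multiplicity 1; 1 irreducible of dimension 2, with multiplicity 2. Total dimension 4*1*1 + 1*2*2 = 8 = |G|.

Working: General theorem: in the regular representation of a finite group G, each irreducible appears with multiplicity equal to its dimension. Check: dim(rho_reg) = sum d_i^2 = 1 + 1 + 1 + 1 + 4 = 8 = |G|.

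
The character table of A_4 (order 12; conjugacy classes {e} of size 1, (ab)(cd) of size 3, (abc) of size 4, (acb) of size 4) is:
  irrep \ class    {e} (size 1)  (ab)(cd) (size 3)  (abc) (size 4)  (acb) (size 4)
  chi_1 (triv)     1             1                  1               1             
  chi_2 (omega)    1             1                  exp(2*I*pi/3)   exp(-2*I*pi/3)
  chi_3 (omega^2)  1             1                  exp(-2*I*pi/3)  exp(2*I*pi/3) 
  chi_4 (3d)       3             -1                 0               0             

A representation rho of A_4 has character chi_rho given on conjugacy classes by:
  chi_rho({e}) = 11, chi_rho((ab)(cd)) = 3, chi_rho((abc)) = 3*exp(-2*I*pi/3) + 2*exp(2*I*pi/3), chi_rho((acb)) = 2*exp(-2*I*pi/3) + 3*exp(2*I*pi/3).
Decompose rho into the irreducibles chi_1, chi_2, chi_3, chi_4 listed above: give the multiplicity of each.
Multiplicities: chi_1: 0, chi_2: 2, chi_3: 3, chi_4: 2.

Solution. Use <chi_rho, chi> = (1/|G|) sum_C |C| * chi_rho(C) * conj(chi(C)) with |G| = 12 for each irreducible chi in the table:
  <chi_rho, chi_1> = (1/12)[1*(11)*conj(1) + 3*(3)*conj(1) + 4*(3*exp(-2*I*pi/3) + 2*exp(2*I*pi/3))*conj(1) + 4*(2*exp(-2*I*pi/3) + 3*exp(2*I*pi/3))*conj(1)]
      = (1/12)[(11) + (9) + (12*exp(-2*I*pi/3) + 8*exp(2*I*pi/3)) + (8*exp(-2*I*pi/3) + 12*exp(2*I*pi/3))] = 0/12 = 0
  <chi_rho, chi_2> = (1/12)[1*(11)*conj(1) + 3*(3)*conj(1) + 4*(3*exp(-2*I*pi/3) + 2*exp(2*I*pi/3))*conj(exp(2*I*pi/3)) + 4*(2*exp(-2*I*pi/3) + 3*exp(2*I*pi/3))*conj(exp(-2*I*pi/3))]
      = (1/12)[(11) + (9) + (8 + 12*exp(2*I*pi/3)) + (8 + 12*exp(-2*I*pi/3))] = 24/12 = 2
  <chi_rho, chi_3> = (1/12)[1*(11)*conj(1) + 3*(3)*conj(1) + 4*(3*exp(-2*I*pi/3) + 2*exp(2*I*pi/3))*conj(exp(-2*I*pi/3)) + 4*(2*exp(-2*I*pi/3) + 3*exp(2*I*pi/3))*conj(exp(2*I*pi/3))]
      = (1/12)[(11) + (9) + (12 + 8*exp(-2*I*pi/3)) + (12 + 8*exp(2*I*pi/3))] = 36/12 = 3
  <chi_rho, chi_4> = (1/12)[1*(11)*conj(3) + 3*(3)*conj(-1) + 4*(3*exp(-2*I*pi/3) + 2*exp(2*I*pi/3))*conj(0) + 4*(2*exp(-2*I*pi/3) + 3*exp(2*I*pi/3))*conj(0)]
      = (1/12)[(33) + (-9) + (0) + (0)] = 24/12 = 2
(Exp terms are combined using exp(i*s)*conj(exp(i*t)) = exp(i*(s-t)), and sums of them are collapsed using the identity that for every m > 1 the m distinct m-th roots of unity sum to 0, e.g. 1 + exp(2*I*pi/3) + exp(-2*I*pi/3) = 0.)
Dimension check: dim(rho) = sum (mult * dim) = 0*1 + 2*1 + 3*1 + 2*3 = 11 = chi_rho(e) = 11.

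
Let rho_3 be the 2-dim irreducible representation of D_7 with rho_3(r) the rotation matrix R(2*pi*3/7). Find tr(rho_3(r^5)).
chi_{rho_3}(r^5) = 2*cos(2*pi*3*5/7) = 2*cos(30*pi/7)

Proof sketch: rho_3(r^5) is rotation by angle 2*pi*3*5/7, whose trace is 2*cos(2*pi*3*5/7) = 2*cos(30*pi/7).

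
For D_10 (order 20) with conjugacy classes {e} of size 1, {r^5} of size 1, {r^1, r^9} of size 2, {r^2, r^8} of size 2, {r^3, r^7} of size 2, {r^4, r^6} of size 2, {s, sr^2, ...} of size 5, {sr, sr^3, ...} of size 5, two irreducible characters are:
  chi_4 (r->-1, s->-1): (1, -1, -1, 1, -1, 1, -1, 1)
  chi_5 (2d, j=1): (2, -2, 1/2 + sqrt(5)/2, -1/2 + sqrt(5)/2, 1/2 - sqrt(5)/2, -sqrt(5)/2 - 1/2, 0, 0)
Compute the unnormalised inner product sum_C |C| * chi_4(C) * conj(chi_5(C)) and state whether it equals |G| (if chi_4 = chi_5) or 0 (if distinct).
Sum = 0; so <chi_4, chi_5> = 0 (distinct irreducibles are orthogonal).

Details: Compute term by term over conjugacy classes (|C| * chi_4(C) * conj(chi_5(C))):
  1*(1)*conj(2) + 1*(-1)*conj(-2) + 2*(-1)*conj(1/2 + sqrt(5)/2) + 2*(1)*conj(-1/2 + sqrt(5)/2) + 2*(-1)*conj(1/2 - sqrt(5)/2) + 2*(1)*conj(-sqrt(5)/2 - 1/2) + 5*(-1)*conj(0) + 5*(1)*conj(0)
  = (2) + (2) + (-sqrt(5) - 1) + (-1 + sqrt(5)) + (-1 + sqrt(5)) + (-sqrt(5) - 1) + (0) + (0)
  = 0.
Dividing by |G| = 20 gives 0/20 = 0, matching the row-orthogonality relation <chi_4, chi_5> = [chi_4 = chi_5].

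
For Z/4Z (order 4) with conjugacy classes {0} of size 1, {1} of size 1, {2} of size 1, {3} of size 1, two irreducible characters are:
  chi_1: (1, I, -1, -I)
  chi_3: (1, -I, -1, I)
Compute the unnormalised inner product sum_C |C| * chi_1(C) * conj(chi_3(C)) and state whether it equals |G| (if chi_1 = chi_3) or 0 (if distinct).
Sum = 0; so <chi_1, chi_3> = 0 (distinct irreducibles are orthogonal).

Justification: Compute term by term over conjugacy classes (|C| * chi_1(C) * conj(chi_3(C))):
  1*(1)*conj(1) + 1*(I)*conj(-I) + 1*(-1)*conj(-1) + 1*(-I)*conj(I)
  = (1) + (-1) + (1) + (-1)
  = 0.
(Exp terms are combined using exp(i*s)*conj(exp(i*t)) = exp(i*(s-t)), and sums of them are collapsed using the identity that for every m > 1 the m distinct m-th roots of unity sum to 0, e.g. 1 + exp(2*I*pi/3) + exp(-2*I*pi/3) = 0.)
Dividing by |G| = 4 gives 0/4 = 0, matching the row-orthogonality relation <chi_1, chi_3> = [chi_1 = chi_3].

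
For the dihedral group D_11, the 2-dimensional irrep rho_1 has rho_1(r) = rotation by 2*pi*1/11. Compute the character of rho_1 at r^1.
chi_{rho_1}(r^1) = 2*cos(2*pi*1*1/11) = 2*cos(2*pi/11)

Justification: rho_1(r^1) is rotation by angle 2*pi*1*1/11, whose trace is 2*cos(2*pi*1*1/11) = 2*cos(2*pi/11).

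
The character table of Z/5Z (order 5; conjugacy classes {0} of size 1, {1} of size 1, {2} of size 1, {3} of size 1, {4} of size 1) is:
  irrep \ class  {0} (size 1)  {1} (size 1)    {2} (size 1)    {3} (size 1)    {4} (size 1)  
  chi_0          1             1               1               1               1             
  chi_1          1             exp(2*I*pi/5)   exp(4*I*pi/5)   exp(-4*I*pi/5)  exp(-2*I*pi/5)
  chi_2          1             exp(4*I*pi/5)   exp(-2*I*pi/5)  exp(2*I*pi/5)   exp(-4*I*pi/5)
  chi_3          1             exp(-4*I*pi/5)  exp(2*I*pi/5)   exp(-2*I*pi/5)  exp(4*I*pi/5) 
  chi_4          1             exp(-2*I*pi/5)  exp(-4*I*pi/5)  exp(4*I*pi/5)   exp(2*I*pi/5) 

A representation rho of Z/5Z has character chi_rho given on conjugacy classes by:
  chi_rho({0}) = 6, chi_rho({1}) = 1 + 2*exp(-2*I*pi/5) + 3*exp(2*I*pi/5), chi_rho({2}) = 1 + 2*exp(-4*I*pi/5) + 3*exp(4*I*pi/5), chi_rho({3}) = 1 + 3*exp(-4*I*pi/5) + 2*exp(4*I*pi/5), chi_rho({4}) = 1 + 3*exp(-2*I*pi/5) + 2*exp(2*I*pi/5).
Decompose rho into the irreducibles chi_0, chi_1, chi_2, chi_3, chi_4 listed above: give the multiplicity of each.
Multiplicities: chi_0: 1, chi_1: 3, chi_2: 0, chi_3: 0, chi_4: 2.

Solution. Use <chi_rho, chi> = (1/|G|) sum_C |C| * chi_rho(C) * conj(chi(C)) with |G| = 5 for each irreducible chi in the table:
  <chi_rho, chi_0> = (1/5)[1*(6)*conj(1) + 1*(1 + 2*exp(-2*I*pi/5) + 3*exp(2*I*pi/5))*conj(1) + 1*(1 + 2*exp(-4*I*pi/5) + 3*exp(4*I*pi/5))*conj(1) + 1*(1 + 3*exp(-4*I*pi/5) + 2*exp(4*I*pi/5))*conj(1) + 1*(1 + 3*exp(-2*I*pi/5) + 2*exp(2*I*pi/5))*conj(1)]
      = (1/5)[(6) + (1 + 2*exp(-2*I*pi/5) + 3*exp(2*I*pi/5)) + (1 + 2*exp(-4*I*pi/5) + 3*exp(4*I*pi/5)) + (1 + 3*exp(-4*I*pi/5) + 2*exp(4*I*pi/5)) + (1 + 3*exp(-2*I*pi/5) + 2*exp(2*I*pi/5))] = 5/5 = 1
  <chi_rho, chi_1> = (1/5)[1*(6)*conj(1) + 1*(1 + 2*exp(-2*I*pi/5) + 3*exp(2*I*pi/5))*conj(exp(2*I*pi/5)) + 1*(1 + 2*exp(-4*I*pi/5) + 3*exp(4*I*pi/5))*conj(exp(4*I*pi/5)) + 1*(1 + 3*exp(-4*I*pi/5) + 2*exp(4*I*pi/5))*conj(exp(-4*I*pi/5)) + 1*(1 + 3*exp(-2*I*pi/5) + 2*exp(2*I*pi/5))*conj(exp(-2*I*pi/5))]
      = (1/5)[(6) + (3 + 2*exp(-4*I*pi/5) + exp(-2*I*pi/5)) + (3 + exp(-4*I*pi/5) + 2*exp(2*I*pi/5)) + (3 + 2*exp(-2*I*pi/5) + exp(4*I*pi/5)) + (3 + exp(2*I*pi/5) + 2*exp(4*I*pi/5))] = 15/5 = 3
  <chi_rho, chi_2> = (1/5)[1*(6)*conj(1) + 1*(1 + 2*exp(-2*I*pi/5) + 3*exp(2*I*pi/5))*conj(exp(4*I*pi/5)) + 1*(1 + 2*exp(-4*I*pi/5) + 3*exp(4*I*pi/5))*conj(exp(-2*I*pi/5)) + 1*(1 + 3*exp(-4*I*pi/5) + 2*exp(4*I*pi/5))*conj(exp(2*I*pi/5)) + 1*(1 + 3*exp(-2*I*pi/5) + 2*exp(2*I*pi/5))*conj(exp(-4*I*pi/5))]
      = (1/5)[(6) + (3*exp(-2*I*pi/5) + exp(-4*I*pi/5) + 2*exp(4*I*pi/5)) + (2*exp(-2*I*pi/5) + 3*exp(-4*I*pi/5) + exp(2*I*pi/5)) + (exp(-2*I*pi/5) + 3*exp(4*I*pi/5) + 2*exp(2*I*pi/5)) + (2*exp(-4*I*pi/5) + exp(4*I*pi/5) + 3*exp(2*I*pi/5))] = 0/5 = 0
  <chi_rho, chi_3> = (1/5)[1*(6)*conj(1) + 1*(1 + 2*exp(-2*I*pi/5) + 3*exp(2*I*pi/5))*conj(exp(-4*I*pi/5)) + 1*(1 + 2*exp(-4*I*pi/5) + 3*exp(4*I*pi/5))*conj(exp(2*I*pi/5)) + 1*(1 + 3*exp(-4*I*pi/5) + 2*exp(4*I*pi/5))*conj(exp(-2*I*pi/5)) + 1*(1 + 3*exp(-2*I*pi/5) + 2*exp(2*I*pi/5))*conj(exp(4*I*pi/5))]
      = (1/5)[(6) + (3*exp(-4*I*pi/5) + exp(4*I*pi/5) + 2*exp(2*I*pi/5)) + (exp(-2*I*pi/5) + 2*exp(4*I*pi/5) + 3*exp(2*I*pi/5)) + (3*exp(-2*I*pi/5) + 2*exp(-4*I*pi/5) + exp(2*I*pi/5)) + (2*exp(-2*I*pi/5) + exp(-4*I*pi/5) + 3*exp(4*I*pi/5))] = 0/5 = 0
  <chi_rho, chi_4> = (1/5)[1*(6)*conj(1) + 1*(1 + 2*exp(-2*I*pi/5) + 3*exp(2*I*pi/5))*conj(exp(-2*I*pi/5)) + 1*(1 + 2*exp(-4*I*pi/5) + 3*exp(4*I*pi/5))*conj(exp(-4*I*pi/5)) + 1*(1 + 3*exp(-4*I*pi/5) + 2*exp(4*I*pi/5))*conj(exp(4*I*pi/5)) + 1*(1 + 3*exp(-2*I*pi/5) + 2*exp(2*I*pi/5))*conj(exp(2*I*pi/5))]
      = (1/5)[(6) + (2 + exp(2*I*pi/5) + 3*exp(4*I*pi/5)) + (2 + 3*exp(-2*I*pi/5) + exp(4*I*pi/5)) + (2 + exp(-4*I*pi/5) + 3*exp(2*I*pi/5)) + (2 + 3*exp(-4*I*pi/5) + exp(-2*I*pi/5))] = 10/5 = 2
(Exp terms are combined using exp(i*s)*conj(exp(i*t)) = exp(i*(s-t)), and sums of them are collapsed using the identity that for every m > 1 the m distinct m-th roots of unity sum to 0, e.g. 1 + exp(2*I*pi/3) + exp(-2*I*pi/3) = 0.)
Dimension check: dim(rho) = sum (mult * dim) = 1*1 + 3*1 + 0*1 + 0*1 + 2*1 = 6 = chi_rho(e) = 6.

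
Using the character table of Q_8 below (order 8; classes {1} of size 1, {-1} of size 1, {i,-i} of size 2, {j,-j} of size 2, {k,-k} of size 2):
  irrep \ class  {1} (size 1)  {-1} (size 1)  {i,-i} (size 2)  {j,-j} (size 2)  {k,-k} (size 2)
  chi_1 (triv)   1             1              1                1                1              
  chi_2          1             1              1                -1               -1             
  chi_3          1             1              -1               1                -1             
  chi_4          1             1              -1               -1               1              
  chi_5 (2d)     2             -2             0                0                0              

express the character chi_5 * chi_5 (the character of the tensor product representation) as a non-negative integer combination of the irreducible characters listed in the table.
chi_5 tensor chi_5 = chi_1 + chi_2 + chi_3 + chi_4 (all other irreducibles have multiplicity 0).

Derivation: The character of a tensor product is the pointwise product (chi_5 * chi_5)(C) = chi_5(C) * chi_5(C):
  {1}: (2)*(2), {-1}: (-2)*(-2), {i,-i}: (0)*(0), {j,-j}: (0)*(0), {k,-k}: (0)*(0)
so (chi_5 * chi_5) takes values
  {1} -> 4, {-1} -> 4, {i,-i} -> 0, {j,-j} -> 0, {k,-k} -> 0.
Now take the inner product of this character with each irreducible chi from the table, <chi_5*chi_5, chi> = (1/8) sum_C |C| (chi_5*chi_5)(C) conj(chi(C)):
  <chi_5*chi_5, chi_1> = (1/8)[1*(4)*conj(1) + 1*(4)*conj(1) + 2*(0)*conj(1) + 2*(0)*conj(1) + 2*(0)*conj(1)]
      = (1/8)[(4) + (4) + (0) + (0) + (0)] = 8/8 = 1
  <chi_5*chi_5, chi_2> = (1/8)[1*(4)*conj(1) + 1*(4)*conj(1) + 2*(0)*conj(1) + 2*(0)*conj(-1) + 2*(0)*conj(-1)]
      = (1/8)[(4) + (4) + (0) + (0) + (0)] = 8/8 = 1
  <chi_5*chi_5, chi_3> = (1/8)[1*(4)*conj(1) + 1*(4)*conj(1) + 2*(0)*conj(-1) + 2*(0)*conj(1) + 2*(0)*conj(-1)]
      = (1/8)[(4) + (4) + (0) + (0) + (0)] = 8/8 = 1
  <chi_5*chi_5, chi_4> = (1/8)[1*(4)*conj(1) + 1*(4)*conj(1) + 2*(0)*conj(-1) + 2*(0)*conj(-1) + 2*(0)*conj(1)]
      = (1/8)[(4) + (4) + (0) + (0) + (0)] = 8/8 = 1
  <chi_5*chi_5, chi_5> = (1/8)[1*(4)*conj(2) + 1*(4)*conj(-2) + 2*(0)*conj(0) + 2*(0)*conj(0) + 2*(0)*conj(0)]
      = (1/8)[(8) + (-8) + (0) + (0) + (0)] = 0/8 = 0
Hence the multiplicities are chi_1: 1, chi_2: 1, chi_3: 1, chi_4: 1. Dimension check: dim(chi_5)*dim(chi_5) = 2*2 = 4 and sum (mult * dim) = 1*1 + 1*1 + 1*1 + 1*1 = 4.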